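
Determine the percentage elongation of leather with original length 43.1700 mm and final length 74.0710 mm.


Formula: Elongation = (Lf - L0) / L0 * 100
Substituting: Elongation = (74.0710 - 43.1700) / 43.1700 * 100
Result: 71.5798 %


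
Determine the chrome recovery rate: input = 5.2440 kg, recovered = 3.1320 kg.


Formula: Recovery = recovered / input * 100
Substituting: Recovery = 3.1320 / 5.2440 * 100
Result: 59.7254 %


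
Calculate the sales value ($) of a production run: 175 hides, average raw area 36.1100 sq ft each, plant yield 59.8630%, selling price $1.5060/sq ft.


Raw_total = N * avg_area = 175 * 36.1100 = 6319.2500 sq ft
Finished = Raw_total * yield / 100 = 6319.2500 * 59.8630 / 100 = 3782.8926 sq ft
Value = Finished * price = 3782.8926 * 1.5060 = 5697.0363 $


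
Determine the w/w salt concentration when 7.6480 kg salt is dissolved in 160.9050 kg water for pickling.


Formula: Conc = salt / (water + salt) * 100
Substituting: Conc = 7.6480 / (160.9050 + 7.6480) * 100
Result: 4.5374 %


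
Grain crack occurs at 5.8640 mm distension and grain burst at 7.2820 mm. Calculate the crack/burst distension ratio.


Formula: Ratio = crack / burst
Substituting: Ratio = 5.8640 / 7.2820
Result: 0.8053


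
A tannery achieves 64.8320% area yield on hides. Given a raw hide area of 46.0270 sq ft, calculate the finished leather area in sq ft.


Formula: finished = raw * yield / 100
Substituting: finished = 46.0270 * 64.8320 / 100
Result: 29.8402 sq ft


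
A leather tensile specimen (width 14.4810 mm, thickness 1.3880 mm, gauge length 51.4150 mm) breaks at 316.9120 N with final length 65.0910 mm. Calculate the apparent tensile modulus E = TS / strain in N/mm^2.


TS = F / (w * t) = 316.9120 / (14.4810 * 1.3880) = 15.7671 N/mm^2
strain = (Lf - L0) / L0 = (65.0910 - 51.4150) / 51.4150 = 0.2660
E = TS / strain = 15.7671 / 0.2660 = 59.2763 N/mm^2


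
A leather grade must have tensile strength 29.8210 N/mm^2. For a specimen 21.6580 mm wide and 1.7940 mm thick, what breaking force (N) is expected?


Formula: F = TS * w * t
Substituting: F = 29.8210 * 21.6580 * 1.7940
Result: 1158.6786 N


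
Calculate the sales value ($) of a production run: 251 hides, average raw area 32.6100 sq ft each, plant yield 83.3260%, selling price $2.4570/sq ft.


Raw_total = N * avg_area = 251 * 32.6100 = 8185.1100 sq ft
Finished = Raw_total * yield / 100 = 8185.1100 * 83.3260 / 100 = 6820.3248 sq ft
Value = Finished * price = 6820.3248 * 2.4570 = 16757.5379 $


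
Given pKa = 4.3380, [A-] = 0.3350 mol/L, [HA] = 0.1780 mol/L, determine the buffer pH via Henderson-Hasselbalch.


ratio = [A-] / [HA] = 0.3350 / 0.1780 = 1.8820
log10(ratio) = 0.2746
pH = pKa + log10(ratio) = 4.3380 + 0.2746 = 4.6126


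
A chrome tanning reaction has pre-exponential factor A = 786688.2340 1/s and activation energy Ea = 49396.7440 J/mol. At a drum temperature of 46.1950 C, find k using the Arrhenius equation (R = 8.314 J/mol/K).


T_K = T_C + 273.15 = 46.1950 + 273.15 = 319.3450 K
exponent = -Ea / (R * T_K) = -49396.7440 / (8.314 * 319.3450) = -18.6049
k = A * exp(exponent) = 786688.2340 * exp(-18.6049) = 0.00654307 1/s


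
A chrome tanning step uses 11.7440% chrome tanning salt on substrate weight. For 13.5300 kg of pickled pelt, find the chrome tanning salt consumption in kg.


Formula: Chrome = substrate * pct / 100
Substituting: Chrome = 13.5300 * 11.7440 / 100
Result: 1.5890 kg


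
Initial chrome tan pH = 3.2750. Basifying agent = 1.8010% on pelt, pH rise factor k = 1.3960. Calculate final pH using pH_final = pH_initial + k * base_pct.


Formula: pH_final = pH_initial + k * base_pct
Substituting: pH_final = 3.2750 + 1.3960 * 1.8010
Result: 5.7892


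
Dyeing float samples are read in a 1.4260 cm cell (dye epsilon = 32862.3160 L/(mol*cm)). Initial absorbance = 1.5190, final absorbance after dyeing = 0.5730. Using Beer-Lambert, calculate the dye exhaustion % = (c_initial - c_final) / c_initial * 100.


c_initial = A_i / (epsilon * l) = 1.5190 / (32862.3160 * 1.4260) = 3.2415e-05 mol/L
c_final = A_f / (epsilon * l) = 0.5730 / (32862.3160 * 1.4260) = 1.2227e-05 mol/L
Exhaustion = (c_initial - c_final) / c_initial * 100 = (3.2415e-05 - 1.2227e-05) / 3.2415e-05 * 100 = 62.2778 %


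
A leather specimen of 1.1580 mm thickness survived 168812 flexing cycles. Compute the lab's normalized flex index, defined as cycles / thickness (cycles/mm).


Formula: Index = cycles / thickness
Substituting: Index = 168812 / 1.1580
Result: 145778.9292 cycles/mm


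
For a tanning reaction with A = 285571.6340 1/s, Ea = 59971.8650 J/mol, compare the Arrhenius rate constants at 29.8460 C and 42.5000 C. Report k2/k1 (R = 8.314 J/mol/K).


T1 = 29.8460 + 273.15 = 302.9960 K; T2 = 42.5000 + 273.15 = 315.6500 K
k1 = A * exp(-Ea/(R*T1)) = 285571.6340 * exp(-59971.8650/(8.314*302.9960)) = 1.3079e-05 1/s
k2 = A * exp(-Ea/(R*T2)) = 285571.6340 * exp(-59971.8650/(8.314*315.6500)) = 3.3966e-05 1/s
k2/k1 = 3.3966e-05 / 1.3079e-05 = 2.5971


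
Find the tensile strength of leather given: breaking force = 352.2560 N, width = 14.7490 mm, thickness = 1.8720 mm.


Formula: TS = force / (width * thickness)
Substituting: TS = 352.2560 / (14.7490 * 1.8720)
Result: 12.7582 N/mm^2


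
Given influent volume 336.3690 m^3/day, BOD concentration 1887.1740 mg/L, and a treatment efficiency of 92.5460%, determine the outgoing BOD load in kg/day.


Load_in = volume * conc / 1000 = 336.3690 * 1887.1740 / 1000 = 634.7868 kg/day
Removed = Load_in * eff / 100 = 634.7868 * 92.5460 / 100 = 587.4698 kg/day
Load_out = Load_in - Removed = 634.7868 - 587.4698 = 47.3170 kg/day


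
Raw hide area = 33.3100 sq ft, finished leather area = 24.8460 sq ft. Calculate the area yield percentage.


Formula: Yield = finished / raw * 100
Substituting: Yield = 24.8460 / 33.3100 * 100
Result: 74.5902 %


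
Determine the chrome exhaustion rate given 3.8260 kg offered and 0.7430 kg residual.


Formula: Uptake = (offered - residual) / offered * 100
Substituting: Uptake = (3.8260 - 0.7430) / 3.8260 * 100
Result: 80.5802 %


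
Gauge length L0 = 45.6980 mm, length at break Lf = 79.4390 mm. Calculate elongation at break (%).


Formula: Elongation = (Lf - L0) / L0 * 100
Substituting: Elongation = (79.4390 - 45.6980) / 45.6980 * 100
Result: 73.8347 %


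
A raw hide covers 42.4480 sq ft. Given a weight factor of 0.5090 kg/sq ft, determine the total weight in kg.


Formula: Weight = area * weight_per_sqft
Substituting: Weight = 42.4480 * 0.5090
Result: 21.6060 kg


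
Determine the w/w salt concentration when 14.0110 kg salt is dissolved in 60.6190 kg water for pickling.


Formula: Conc = salt / (water + salt) * 100
Substituting: Conc = 14.0110 / (60.6190 + 14.0110) * 100
Result: 18.7740 %


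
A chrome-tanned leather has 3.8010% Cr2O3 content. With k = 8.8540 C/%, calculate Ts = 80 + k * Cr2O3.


Formula: Ts = 80 + k * Cr2O3
Substituting: Ts = 80 + 8.8540 * 3.8010
Result: 113.6541 C


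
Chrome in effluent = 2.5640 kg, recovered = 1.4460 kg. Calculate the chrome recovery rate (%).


Formula: Recovery = recovered / input * 100
Substituting: Recovery = 1.4460 / 2.5640 * 100
Result: 56.3963 %


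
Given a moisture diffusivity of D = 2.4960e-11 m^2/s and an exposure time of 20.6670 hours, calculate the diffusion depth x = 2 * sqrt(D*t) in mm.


t = 20.6670 hr * 3600 = 74401.2000 s
D * t = 2.4960e-11 * 74401.2000 = 1.8571e-06
x = 2 * sqrt(D*t) = 2 * sqrt(1.8571e-06) = 0.00272548 m = 2.7255 mm


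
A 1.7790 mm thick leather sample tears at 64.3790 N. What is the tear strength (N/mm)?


Formula: Tear strength = force / thickness
Substituting: Tear strength = 64.3790 / 1.7790
Result: 36.1883 N/mm


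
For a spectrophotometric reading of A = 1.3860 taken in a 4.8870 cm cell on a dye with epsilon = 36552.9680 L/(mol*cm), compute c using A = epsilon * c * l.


Formula: c = A / (epsilon * l)
Substituting: c = 1.3860 / (36552.9680 * 4.8870)
Result: 7.7589e-06 mol/L


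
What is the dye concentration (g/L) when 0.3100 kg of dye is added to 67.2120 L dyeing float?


Formula: Conc = dye_mass(kg) / volume(L) * 1000
Substituting: Conc = 0.3100 / 67.2120 * 1000
Result: 4.6123 g/L


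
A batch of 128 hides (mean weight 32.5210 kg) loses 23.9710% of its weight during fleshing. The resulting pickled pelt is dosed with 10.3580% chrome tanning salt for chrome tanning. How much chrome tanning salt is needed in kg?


Total_raw = N * avg_wt = 128 * 32.5210 = 4162.6880 kg
Substrate = Total_raw * (1 - loss/100) = 4162.6880 * (1 - 23.9710/100) = 3164.8501 kg
Chrome = Substrate * pct / 100 = 3164.8501 * 10.3580 / 100 = 327.8152 kg


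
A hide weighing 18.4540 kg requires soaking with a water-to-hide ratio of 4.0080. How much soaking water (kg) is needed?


Formula: Water = hide_weight * ratio
Substituting: Water = 18.4540 * 4.0080
Result: 73.9636 kg


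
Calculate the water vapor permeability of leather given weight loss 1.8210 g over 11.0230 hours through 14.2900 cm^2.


Formula: WVP = loss / (area * time)
Substituting: WVP = 1.8210 / (14.2900 * 11.0230)
Result: 0.0115605 g/(cm^2*hr)


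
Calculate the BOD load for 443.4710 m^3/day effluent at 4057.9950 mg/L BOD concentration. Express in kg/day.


Formula: BOD_load = volume * conc / 1000
Substituting: BOD_load = 443.4710 * 4057.9950 / 1000
Result: 1799.6031 kg/day


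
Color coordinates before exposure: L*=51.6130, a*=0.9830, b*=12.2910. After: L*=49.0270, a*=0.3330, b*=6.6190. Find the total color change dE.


dL = -2.5860, da = -0.6500, db = -5.6720
dE = sqrt((-2.5860)^2 + (-0.6500)^2 + (-5.6720)^2) = 6.2675


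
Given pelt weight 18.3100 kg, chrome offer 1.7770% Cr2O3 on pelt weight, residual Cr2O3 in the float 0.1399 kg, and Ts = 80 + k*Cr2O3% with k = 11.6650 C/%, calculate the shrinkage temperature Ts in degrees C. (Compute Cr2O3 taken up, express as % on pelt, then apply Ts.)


Offered = pelt * offer_pct / 100 = 18.3100 * 1.7770 / 100 = 0.3254 kg
Uptake = offered - residual = 0.3254 - 0.1399 = 0.1855 kg
Cr2O3% on pelt = uptake / pelt * 100 = 0.1855 / 18.3100 * 100 = 1.0129 %
Ts = 80 + k * Cr2O3% = 80 + 11.6650 * 1.0129 = 91.8159 C


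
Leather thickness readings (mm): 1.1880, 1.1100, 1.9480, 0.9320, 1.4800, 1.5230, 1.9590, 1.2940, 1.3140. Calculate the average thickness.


Formula: Average = sum / n
Substituting: Average = 12.7480 / 9
Result: 1.4164 mm


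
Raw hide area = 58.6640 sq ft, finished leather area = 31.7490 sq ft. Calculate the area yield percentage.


Formula: Yield = finished / raw * 100
Substituting: Yield = 31.7490 / 58.6640 * 100
Result: 54.1201 %


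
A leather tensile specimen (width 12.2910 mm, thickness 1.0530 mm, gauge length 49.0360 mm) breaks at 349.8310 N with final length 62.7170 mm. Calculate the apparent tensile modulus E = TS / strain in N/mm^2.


TS = F / (w * t) = 349.8310 / (12.2910 * 1.0530) = 27.0298 N/mm^2
strain = (Lf - L0) / L0 = (62.7170 - 49.0360) / 49.0360 = 0.2790
E = TS / strain = 27.0298 / 0.2790 = 96.8813 N/mm^2


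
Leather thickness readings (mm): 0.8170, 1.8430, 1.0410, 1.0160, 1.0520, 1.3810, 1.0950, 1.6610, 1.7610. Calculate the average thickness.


Formula: Average = sum / n
Substituting: Average = 11.6670 / 9
Result: 1.2963 mm


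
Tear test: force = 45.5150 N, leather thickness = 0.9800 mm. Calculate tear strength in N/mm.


Formula: Tear strength = force / thickness
Substituting: Tear strength = 45.5150 / 0.9800
Result: 46.4439 N/mm


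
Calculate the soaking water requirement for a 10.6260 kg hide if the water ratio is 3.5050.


Formula: Water = hide_weight * ratio
Substituting: Water = 10.6260 * 3.5050
Result: 37.2441 kg


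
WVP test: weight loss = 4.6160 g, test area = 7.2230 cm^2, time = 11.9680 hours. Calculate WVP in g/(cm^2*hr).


Formula: WVP = loss / (area * time)
Substituting: WVP = 4.6160 / (7.2230 * 11.9680)
Result: 0.0533982 g/(cm^2*hr)


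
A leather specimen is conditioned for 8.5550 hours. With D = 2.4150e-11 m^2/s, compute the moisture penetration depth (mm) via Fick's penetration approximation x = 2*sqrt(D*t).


t = 8.5550 hr * 3600 = 30798.0000 s
D * t = 2.4150e-11 * 30798.0000 = 7.4377e-07
x = 2 * sqrt(D*t) = 2 * sqrt(7.4377e-07) = 0.00172484 m = 1.7248 mm


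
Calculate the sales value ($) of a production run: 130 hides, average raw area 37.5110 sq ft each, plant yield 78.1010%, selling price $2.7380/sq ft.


Raw_total = N * avg_area = 130 * 37.5110 = 4876.4300 sq ft
Finished = Raw_total * yield / 100 = 4876.4300 * 78.1010 / 100 = 3808.5406 sq ft
Value = Finished * price = 3808.5406 * 2.7380 = 10427.7841 $


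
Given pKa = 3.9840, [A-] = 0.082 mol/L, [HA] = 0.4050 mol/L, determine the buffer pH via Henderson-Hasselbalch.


ratio = [A-] / [HA] = 0.082 / 0.4050 = 0.2025
log10(ratio) = -0.6936
pH = pKa + log10(ratio) = 3.9840 - 0.6936 = 3.2904


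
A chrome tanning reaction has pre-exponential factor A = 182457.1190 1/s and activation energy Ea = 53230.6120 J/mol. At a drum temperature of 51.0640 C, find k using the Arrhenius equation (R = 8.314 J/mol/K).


T_K = T_C + 273.15 = 51.0640 + 273.15 = 324.2140 K
exponent = -Ea / (R * T_K) = -53230.6120 / (8.314 * 324.2140) = -19.7478
k = A * exp(exponent) = 182457.1190 * exp(-19.7478) = 4.8393e-04 1/s


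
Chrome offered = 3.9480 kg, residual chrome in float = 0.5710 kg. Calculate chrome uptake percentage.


Formula: Uptake = (offered - residual) / offered * 100
Substituting: Uptake = (3.9480 - 0.5710) / 3.9480 * 100
Result: 85.5370 %


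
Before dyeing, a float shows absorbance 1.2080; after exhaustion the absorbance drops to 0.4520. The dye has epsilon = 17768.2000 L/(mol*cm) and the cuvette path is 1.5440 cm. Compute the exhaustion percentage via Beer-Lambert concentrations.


c_initial = A_i / (epsilon * l) = 1.2080 / (17768.2000 * 1.5440) = 4.4033e-05 mol/L
c_final = A_f / (epsilon * l) = 0.4520 / (17768.2000 * 1.5440) = 1.6476e-05 mol/L
Exhaustion = (c_initial - c_final) / c_initial * 100 = (4.4033e-05 - 1.6476e-05) / 4.4033e-05 * 100 = 62.5828 %


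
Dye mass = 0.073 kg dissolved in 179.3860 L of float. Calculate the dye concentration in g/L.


Formula: Conc = dye_mass(kg) / volume(L) * 1000
Substituting: Conc = 0.073 / 179.3860 * 1000
Result: 0.4069 g/L


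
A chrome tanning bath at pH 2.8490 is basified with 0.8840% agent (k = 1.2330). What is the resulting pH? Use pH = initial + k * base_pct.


Formula: pH_final = pH_initial + k * base_pct
Substituting: pH_final = 2.8490 + 1.2330 * 0.8840
Result: 3.9390


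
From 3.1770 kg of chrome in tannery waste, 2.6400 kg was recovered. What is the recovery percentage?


Formula: Recovery = recovered / input * 100
Substituting: Recovery = 2.6400 / 3.1770 * 100
Result: 83.0973 %


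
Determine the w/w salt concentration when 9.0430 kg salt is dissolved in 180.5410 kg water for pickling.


Formula: Conc = salt / (water + salt) * 100
Substituting: Conc = 9.0430 / (180.5410 + 9.0430) * 100
Result: 4.7699 %


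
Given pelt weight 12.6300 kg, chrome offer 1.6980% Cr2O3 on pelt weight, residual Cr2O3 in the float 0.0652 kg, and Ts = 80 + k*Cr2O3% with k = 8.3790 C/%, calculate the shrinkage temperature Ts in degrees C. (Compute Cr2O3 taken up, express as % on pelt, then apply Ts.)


Offered = pelt * offer_pct / 100 = 12.6300 * 1.6980 / 100 = 0.2145 kg
Uptake = offered - residual = 0.2145 - 0.0652 = 0.1493 kg
Cr2O3% on pelt = uptake / pelt * 100 = 0.1493 / 12.6300 * 100 = 1.1818 %
Ts = 80 + k * Cr2O3% = 80 + 8.3790 * 1.1818 = 89.9020 C


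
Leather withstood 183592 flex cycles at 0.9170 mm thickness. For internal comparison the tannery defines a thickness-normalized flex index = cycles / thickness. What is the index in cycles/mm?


Formula: Index = cycles / thickness
Substituting: Index = 183592 / 0.9170
Result: 200209.3784 cycles/mm


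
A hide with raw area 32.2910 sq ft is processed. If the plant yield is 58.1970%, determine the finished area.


Formula: finished = raw * yield / 100
Substituting: finished = 32.2910 * 58.1970 / 100
Result: 18.7924 sq ft


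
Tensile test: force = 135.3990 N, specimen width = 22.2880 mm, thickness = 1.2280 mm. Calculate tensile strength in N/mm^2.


Formula: TS = force / (width * thickness)
Substituting: TS = 135.3990 / (22.2880 * 1.2280)
Result: 4.9470 N/mm^2


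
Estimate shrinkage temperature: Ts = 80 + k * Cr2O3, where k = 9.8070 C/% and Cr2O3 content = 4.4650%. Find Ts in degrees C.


Formula: Ts = 80 + k * Cr2O3
Substituting: Ts = 80 + 9.8070 * 4.4650
Result: 123.7883 C


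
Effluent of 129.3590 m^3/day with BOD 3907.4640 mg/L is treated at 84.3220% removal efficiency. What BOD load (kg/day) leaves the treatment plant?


Load_in = volume * conc / 1000 = 129.3590 * 3907.4640 / 1000 = 505.4656 kg/day
Removed = Load_in * eff / 100 = 505.4656 * 84.3220 / 100 = 426.2187 kg/day
Load_out = Load_in - Removed = 505.4656 - 426.2187 = 79.2469 kg/day


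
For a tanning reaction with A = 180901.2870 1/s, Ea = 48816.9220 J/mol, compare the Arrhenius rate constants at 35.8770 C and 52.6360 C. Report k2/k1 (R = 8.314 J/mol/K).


T1 = 35.8770 + 273.15 = 309.0270 K; T2 = 52.6360 + 273.15 = 325.7860 K
k1 = A * exp(-Ea/(R*T1)) = 180901.2870 * exp(-48816.9220/(8.314*309.0270)) = 0.00101309 1/s
k2 = A * exp(-Ea/(R*T2)) = 180901.2870 * exp(-48816.9220/(8.314*325.7860)) = 0.00269238 1/s
k2/k1 = 0.00269238 / 0.00101309 = 2.6576


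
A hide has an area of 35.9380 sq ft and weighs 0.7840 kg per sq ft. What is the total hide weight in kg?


Formula: Weight = area * weight_per_sqft
Substituting: Weight = 35.9380 * 0.7840
Result: 28.1754 kg


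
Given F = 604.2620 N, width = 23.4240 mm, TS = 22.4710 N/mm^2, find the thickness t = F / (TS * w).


Formula: t = F / (TS * w)
Substituting: t = 604.2620 / (22.4710 * 23.4240)
Result: 1.1480 mm


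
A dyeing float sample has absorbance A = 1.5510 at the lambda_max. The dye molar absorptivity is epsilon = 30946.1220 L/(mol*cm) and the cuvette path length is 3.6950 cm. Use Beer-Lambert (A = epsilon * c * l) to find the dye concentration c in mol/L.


Formula: c = A / (epsilon * l)
Substituting: c = 1.5510 / (30946.1220 * 3.6950)
Result: 1.3564e-05 mol/L


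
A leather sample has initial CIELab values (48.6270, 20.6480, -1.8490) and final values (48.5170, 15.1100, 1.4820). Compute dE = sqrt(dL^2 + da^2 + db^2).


dL = -0.1100, da = -5.5380, db = 3.3310
dE = sqrt((-0.1100)^2 + (-5.5380)^2 + 3.3310^2) = 6.4635


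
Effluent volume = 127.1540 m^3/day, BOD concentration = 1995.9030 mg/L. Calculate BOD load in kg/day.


Formula: BOD_load = volume * conc / 1000
Substituting: BOD_load = 127.1540 * 1995.9030 / 1000
Result: 253.7871 kg/day


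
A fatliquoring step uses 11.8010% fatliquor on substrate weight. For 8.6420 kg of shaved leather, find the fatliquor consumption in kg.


Formula: Fat = substrate * pct / 100
Substituting: Fat = 8.6420 * 11.8010 / 100
Result: 1.0198 kg


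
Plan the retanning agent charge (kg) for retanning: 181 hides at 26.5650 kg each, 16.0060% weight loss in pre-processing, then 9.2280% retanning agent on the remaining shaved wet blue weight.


Total_raw = N * avg_wt = 181 * 26.5650 = 4808.2650 kg
Substrate = Total_raw * (1 - loss/100) = 4808.2650 * (1 - 16.0060/100) = 4038.6541 kg
Retan = Substrate * pct / 100 = 4038.6541 * 9.2280 / 100 = 372.6870 kg


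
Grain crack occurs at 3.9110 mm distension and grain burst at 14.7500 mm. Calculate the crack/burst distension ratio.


Formula: Ratio = crack / burst
Substituting: Ratio = 3.9110 / 14.7500
Result: 0.2652


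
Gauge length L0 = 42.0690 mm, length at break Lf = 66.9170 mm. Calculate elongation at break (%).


Formula: Elongation = (Lf - L0) / L0 * 100
Substituting: Elongation = (66.9170 - 42.0690) / 42.0690 * 100
Result: 59.0649 %


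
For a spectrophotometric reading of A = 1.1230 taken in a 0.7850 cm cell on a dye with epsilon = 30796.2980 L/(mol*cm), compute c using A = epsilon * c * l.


Formula: c = A / (epsilon * l)
Substituting: c = 1.1230 / (30796.2980 * 0.7850)
Result: 4.6453e-05 mol/L


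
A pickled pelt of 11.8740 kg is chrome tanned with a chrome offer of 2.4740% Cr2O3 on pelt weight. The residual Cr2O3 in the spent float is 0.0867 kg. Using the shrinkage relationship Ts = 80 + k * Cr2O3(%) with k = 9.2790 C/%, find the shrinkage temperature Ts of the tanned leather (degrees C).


Offered = pelt * offer_pct / 100 = 11.8740 * 2.4740 / 100 = 0.2938 kg
Uptake = offered - residual = 0.2938 - 0.0867 = 0.2071 kg
Cr2O3% on pelt = uptake / pelt * 100 = 0.2071 / 11.8740 * 100 = 1.7438 %
Ts = 80 + k * Cr2O3% = 80 + 9.2790 * 1.7438 = 96.1810 C


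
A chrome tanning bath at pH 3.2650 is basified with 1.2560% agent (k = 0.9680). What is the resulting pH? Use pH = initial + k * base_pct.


Formula: pH_final = pH_initial + k * base_pct
Substituting: pH_final = 3.2650 + 0.9680 * 1.2560
Result: 4.4808


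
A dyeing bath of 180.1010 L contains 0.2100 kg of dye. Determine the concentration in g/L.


Formula: Conc = dye_mass(kg) / volume(L) * 1000
Substituting: Conc = 0.2100 / 180.1010 * 1000
Result: 1.1660 g/L


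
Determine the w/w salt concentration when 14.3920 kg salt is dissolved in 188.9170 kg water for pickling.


Formula: Conc = salt / (water + salt) * 100
Substituting: Conc = 14.3920 / (188.9170 + 14.3920) * 100
Result: 7.0789 %


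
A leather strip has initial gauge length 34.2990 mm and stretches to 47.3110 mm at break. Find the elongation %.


Formula: Elongation = (Lf - L0) / L0 * 100
Substituting: Elongation = (47.3110 - 34.2990) / 34.2990 * 100
Result: 37.9370 %


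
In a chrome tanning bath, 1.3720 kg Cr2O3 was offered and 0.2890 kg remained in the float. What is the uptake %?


Formula: Uptake = (offered - residual) / offered * 100
Substituting: Uptake = (1.3720 - 0.2890) / 1.3720 * 100
Result: 78.9359 %


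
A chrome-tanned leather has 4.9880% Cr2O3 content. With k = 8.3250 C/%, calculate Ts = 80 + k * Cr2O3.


Formula: Ts = 80 + k * Cr2O3
Substituting: Ts = 80 + 8.3250 * 4.9880
Result: 121.5251 C


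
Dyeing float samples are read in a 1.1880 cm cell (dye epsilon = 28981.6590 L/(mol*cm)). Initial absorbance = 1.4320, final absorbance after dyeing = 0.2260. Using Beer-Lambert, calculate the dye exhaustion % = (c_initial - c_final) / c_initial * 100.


c_initial = A_i / (epsilon * l) = 1.4320 / (28981.6590 * 1.1880) = 4.1591e-05 mol/L
c_final = A_f / (epsilon * l) = 0.2260 / (28981.6590 * 1.1880) = 6.5640e-06 mol/L
Exhaustion = (c_initial - c_final) / c_initial * 100 = (4.1591e-05 - 6.5640e-06) / 4.1591e-05 * 100 = 84.2179 %


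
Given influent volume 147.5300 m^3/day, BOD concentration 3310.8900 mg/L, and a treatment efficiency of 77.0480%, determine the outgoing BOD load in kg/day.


Load_in = volume * conc / 1000 = 147.5300 * 3310.8900 / 1000 = 488.4556 kg/day
Removed = Load_in * eff / 100 = 488.4556 * 77.0480 / 100 = 376.3453 kg/day
Load_out = Load_in - Removed = 488.4556 - 376.3453 = 112.1103 kg/day


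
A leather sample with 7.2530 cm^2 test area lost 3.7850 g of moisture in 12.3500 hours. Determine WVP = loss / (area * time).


Formula: WVP = loss / (area * time)
Substituting: WVP = 3.7850 / (7.2530 * 12.3500)
Result: 0.0422553 g/(cm^2*hr)


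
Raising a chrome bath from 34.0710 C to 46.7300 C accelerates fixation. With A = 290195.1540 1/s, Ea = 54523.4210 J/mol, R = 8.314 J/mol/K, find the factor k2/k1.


T1 = 34.0710 + 273.15 = 307.2210 K; T2 = 46.7300 + 273.15 = 319.8800 K
k1 = A * exp(-Ea/(R*T1)) = 290195.1540 * exp(-54523.4210/(8.314*307.2210)) = 1.5564e-04 1/s
k2 = A * exp(-Ea/(R*T2)) = 290195.1540 * exp(-54523.4210/(8.314*319.8800)) = 3.6224e-04 1/s
k2/k1 = 3.6224e-04 / 1.5564e-04 = 2.3274


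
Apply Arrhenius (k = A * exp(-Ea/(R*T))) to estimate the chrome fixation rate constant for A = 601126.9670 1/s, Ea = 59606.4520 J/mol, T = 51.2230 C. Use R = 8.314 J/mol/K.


T_K = T_C + 273.15 = 51.2230 + 273.15 = 324.3730 K
exponent = -Ea / (R * T_K) = -59606.4520 / (8.314 * 324.3730) = -22.1024
k = A * exp(exponent) = 601126.9670 * exp(-22.1024) = 1.5137e-04 1/s


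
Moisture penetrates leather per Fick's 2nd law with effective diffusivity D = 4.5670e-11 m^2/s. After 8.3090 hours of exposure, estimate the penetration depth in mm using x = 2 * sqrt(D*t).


t = 8.3090 hr * 3600 = 29912.4000 s
D * t = 4.5670e-11 * 29912.4000 = 1.3661e-06
x = 2 * sqrt(D*t) = 2 * sqrt(1.3661e-06) = 0.00233761 m = 2.3376 mm


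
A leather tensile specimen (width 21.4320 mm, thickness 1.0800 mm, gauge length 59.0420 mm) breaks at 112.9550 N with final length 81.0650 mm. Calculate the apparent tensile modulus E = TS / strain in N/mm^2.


TS = F / (w * t) = 112.9550 / (21.4320 * 1.0800) = 4.8800 N/mm^2
strain = (Lf - L0) / L0 = (81.0650 - 59.0420) / 59.0420 = 0.3730
E = TS / strain = 4.8800 / 0.3730 = 13.0829 N/mm^2


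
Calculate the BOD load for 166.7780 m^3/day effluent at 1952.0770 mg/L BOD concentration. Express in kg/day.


Formula: BOD_load = volume * conc / 1000
Substituting: BOD_load = 166.7780 * 1952.0770 / 1000
Result: 325.5635 kg/day


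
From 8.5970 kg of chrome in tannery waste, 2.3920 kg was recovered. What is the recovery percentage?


Formula: Recovery = recovered / input * 100
Substituting: Recovery = 2.3920 / 8.5970 * 100
Result: 27.8237 %


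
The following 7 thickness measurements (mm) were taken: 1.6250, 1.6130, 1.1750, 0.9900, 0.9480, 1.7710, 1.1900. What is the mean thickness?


Formula: Average = sum / n
Substituting: Average = 9.3120 / 7
Result: 1.3303 mm


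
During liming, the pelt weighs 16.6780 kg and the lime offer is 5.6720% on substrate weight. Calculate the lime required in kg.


Formula: Lime = substrate * pct / 100
Substituting: Lime = 16.6780 * 5.6720 / 100
Result: 0.9460 kg


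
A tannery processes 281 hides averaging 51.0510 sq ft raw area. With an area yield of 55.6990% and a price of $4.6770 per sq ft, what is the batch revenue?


Raw_total = N * avg_area = 281 * 51.0510 = 14345.3310 sq ft
Finished = Raw_total * yield / 100 = 14345.3310 * 55.6990 / 100 = 7990.2059 sq ft
Value = Finished * price = 7990.2059 * 4.6770 = 37370.1931 $


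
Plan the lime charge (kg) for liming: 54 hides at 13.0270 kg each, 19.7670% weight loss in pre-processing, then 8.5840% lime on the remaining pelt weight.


Total_raw = N * avg_wt = 54 * 13.0270 = 703.4580 kg
Substrate = Total_raw * (1 - loss/100) = 703.4580 * (1 - 19.7670/100) = 564.4055 kg
Lime = Substrate * pct / 100 = 564.4055 * 8.5840 / 100 = 48.4486 kg


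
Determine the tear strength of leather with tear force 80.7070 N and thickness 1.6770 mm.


Formula: Tear strength = force / thickness
Substituting: Tear strength = 80.7070 / 1.6770
Result: 48.1258 N/mm


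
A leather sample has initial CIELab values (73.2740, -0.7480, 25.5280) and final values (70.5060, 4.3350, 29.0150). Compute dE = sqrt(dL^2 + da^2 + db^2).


dL = -2.7680, da = 5.0830, db = 3.4870
dE = sqrt((-2.7680)^2 + 5.0830^2 + 3.4870^2) = 6.7571


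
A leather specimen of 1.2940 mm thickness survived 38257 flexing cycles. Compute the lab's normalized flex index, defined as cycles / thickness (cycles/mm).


Formula: Index = cycles / thickness
Substituting: Index = 38257 / 1.2940
Result: 29564.9150 cycles/mm


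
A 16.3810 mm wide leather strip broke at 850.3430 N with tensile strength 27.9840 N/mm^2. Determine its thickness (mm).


Formula: t = F / (TS * w)
Substituting: t = 850.3430 / (27.9840 * 16.3810)
Result: 1.8550 mm


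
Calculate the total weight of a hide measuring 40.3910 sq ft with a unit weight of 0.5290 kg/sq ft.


Formula: Weight = area * weight_per_sqft
Substituting: Weight = 40.3910 * 0.5290
Result: 21.3668 kg


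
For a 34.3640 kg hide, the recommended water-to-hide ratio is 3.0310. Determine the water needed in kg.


Formula: Water = hide_weight * ratio
Substituting: Water = 34.3640 * 3.0310
Result: 104.1573 kg


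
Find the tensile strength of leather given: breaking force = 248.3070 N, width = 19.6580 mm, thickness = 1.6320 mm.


Formula: TS = force / (width * thickness)
Substituting: TS = 248.3070 / (19.6580 * 1.6320)
Result: 7.7398 N/mm^2


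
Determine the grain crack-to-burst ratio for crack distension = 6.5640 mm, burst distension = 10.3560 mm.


Formula: Ratio = crack / burst
Substituting: Ratio = 6.5640 / 10.3560
Result: 0.6338


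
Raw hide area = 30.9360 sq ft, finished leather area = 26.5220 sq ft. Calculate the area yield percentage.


Formula: Yield = finished / raw * 100
Substituting: Yield = 26.5220 / 30.9360 * 100
Result: 85.7318 %


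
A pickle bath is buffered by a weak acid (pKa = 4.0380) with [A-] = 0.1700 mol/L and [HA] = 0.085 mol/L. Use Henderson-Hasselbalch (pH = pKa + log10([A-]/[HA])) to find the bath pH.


ratio = [A-] / [HA] = 0.1700 / 0.085 = 2.0000
log10(ratio) = 0.3010
pH = pKa + log10(ratio) = 4.0380 + 0.3010 = 4.3390


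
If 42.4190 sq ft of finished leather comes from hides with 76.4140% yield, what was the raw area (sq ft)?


Formula: raw = finished * 100 / yield
Substituting: raw = 42.4190 * 100 / 76.4140
Result: 55.5121 sq ft


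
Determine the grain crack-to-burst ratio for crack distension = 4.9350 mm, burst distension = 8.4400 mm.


Formula: Ratio = crack / burst
Substituting: Ratio = 4.9350 / 8.4400
Result: 0.5847


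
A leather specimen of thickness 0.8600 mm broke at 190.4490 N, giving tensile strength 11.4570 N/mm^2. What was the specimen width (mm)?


Formula: w = F / (TS * t)
Substituting: w = 190.4490 / (11.4570 * 0.8600)
Result: 19.3290 mm


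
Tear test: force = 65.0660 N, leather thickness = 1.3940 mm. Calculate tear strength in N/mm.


Formula: Tear strength = force / thickness
Substituting: Tear strength = 65.0660 / 1.3940
Result: 46.6758 N/mm


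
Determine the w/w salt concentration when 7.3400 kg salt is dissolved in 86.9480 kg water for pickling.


Formula: Conc = salt / (water + salt) * 100
Substituting: Conc = 7.3400 / (86.9480 + 7.3400) * 100
Result: 7.7847 %


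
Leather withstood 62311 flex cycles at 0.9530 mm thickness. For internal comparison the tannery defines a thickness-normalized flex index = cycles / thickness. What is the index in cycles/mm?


Formula: Index = cycles / thickness
Substituting: Index = 62311 / 0.9530
Result: 65384.0504 cycles/mm


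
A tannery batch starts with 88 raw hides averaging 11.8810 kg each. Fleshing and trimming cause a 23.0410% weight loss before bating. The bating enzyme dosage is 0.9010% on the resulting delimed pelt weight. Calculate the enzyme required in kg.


Total_raw = N * avg_wt = 88 * 11.8810 = 1045.5280 kg
Substrate = Total_raw * (1 - loss/100) = 1045.5280 * (1 - 23.0410/100) = 804.6279 kg
Enzyme = Substrate * pct / 100 = 804.6279 * 0.9010 / 100 = 7.2497 kg


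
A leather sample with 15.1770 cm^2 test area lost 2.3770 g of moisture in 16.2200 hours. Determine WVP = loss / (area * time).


Formula: WVP = loss / (area * time)
Substituting: WVP = 2.3770 / (15.1770 * 16.2200)
Result: 0.00965589 g/(cm^2*hr)


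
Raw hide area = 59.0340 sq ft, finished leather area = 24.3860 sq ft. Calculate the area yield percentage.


Formula: Yield = finished / raw * 100
Substituting: Yield = 24.3860 / 59.0340 * 100
Result: 41.3084 %


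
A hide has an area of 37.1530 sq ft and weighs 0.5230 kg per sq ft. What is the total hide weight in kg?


Formula: Weight = area * weight_per_sqft
Substituting: Weight = 37.1530 * 0.5230
Result: 19.4310 kg


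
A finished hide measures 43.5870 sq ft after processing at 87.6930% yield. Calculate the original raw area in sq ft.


Formula: raw = finished * 100 / yield
Substituting: raw = 43.5870 * 100 / 87.6930
Result: 49.7041 sq ft


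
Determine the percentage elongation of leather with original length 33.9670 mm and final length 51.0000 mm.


Formula: Elongation = (Lf - L0) / L0 * 100
Substituting: Elongation = (51.0000 - 33.9670) / 33.9670 * 100
Result: 50.1457 %


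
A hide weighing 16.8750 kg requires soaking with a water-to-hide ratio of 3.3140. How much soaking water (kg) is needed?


Formula: Water = hide_weight * ratio
Substituting: Water = 16.8750 * 3.3140
Result: 55.9237 kg


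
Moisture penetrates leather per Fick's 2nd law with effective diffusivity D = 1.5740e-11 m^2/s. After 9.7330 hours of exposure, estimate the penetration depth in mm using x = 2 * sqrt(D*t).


t = 9.7330 hr * 3600 = 35038.8000 s
D * t = 1.5740e-11 * 35038.8000 = 5.5151e-07
x = 2 * sqrt(D*t) = 2 * sqrt(5.5151e-07) = 0.00148528 m = 1.4853 mm


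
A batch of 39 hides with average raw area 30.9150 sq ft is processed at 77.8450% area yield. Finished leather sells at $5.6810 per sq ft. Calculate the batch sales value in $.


Raw_total = N * avg_area = 39 * 30.9150 = 1205.6850 sq ft
Finished = Raw_total * yield / 100 = 1205.6850 * 77.8450 / 100 = 938.5655 sq ft
Value = Finished * price = 938.5655 * 5.6810 = 5331.9905 $


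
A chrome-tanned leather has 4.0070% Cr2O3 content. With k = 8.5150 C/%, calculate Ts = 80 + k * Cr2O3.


Formula: Ts = 80 + k * Cr2O3
Substituting: Ts = 80 + 8.5150 * 4.0070
Result: 114.1196 C


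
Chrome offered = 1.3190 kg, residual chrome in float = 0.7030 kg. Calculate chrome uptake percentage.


Formula: Uptake = (offered - residual) / offered * 100
Substituting: Uptake = (1.3190 - 0.7030) / 1.3190 * 100
Result: 46.7020 %


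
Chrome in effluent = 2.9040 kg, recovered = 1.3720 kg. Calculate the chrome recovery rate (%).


Formula: Recovery = recovered / input * 100
Substituting: Recovery = 1.3720 / 2.9040 * 100
Result: 47.2452 %


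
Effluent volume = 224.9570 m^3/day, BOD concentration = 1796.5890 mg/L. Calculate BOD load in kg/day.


Formula: BOD_load = volume * conc / 1000
Substituting: BOD_load = 224.9570 * 1796.5890 / 1000
Result: 404.1553 kg/day


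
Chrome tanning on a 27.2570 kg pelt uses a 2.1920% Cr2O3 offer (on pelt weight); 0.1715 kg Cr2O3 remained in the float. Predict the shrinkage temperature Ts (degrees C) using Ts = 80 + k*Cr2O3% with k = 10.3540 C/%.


Offered = pelt * offer_pct / 100 = 27.2570 * 2.1920 / 100 = 0.5975 kg
Uptake = offered - residual = 0.5975 - 0.1715 = 0.4260 kg
Cr2O3% on pelt = uptake / pelt * 100 = 0.4260 / 27.2570 * 100 = 1.5628 %
Ts = 80 + k * Cr2O3% = 80 + 10.3540 * 1.5628 = 96.1813 C


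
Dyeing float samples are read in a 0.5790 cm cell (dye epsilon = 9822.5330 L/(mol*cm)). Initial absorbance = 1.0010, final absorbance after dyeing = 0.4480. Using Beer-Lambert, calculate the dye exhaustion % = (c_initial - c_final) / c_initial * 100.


c_initial = A_i / (epsilon * l) = 1.0010 / (9822.5330 * 0.5790) = 1.7601e-04 mol/L
c_final = A_f / (epsilon * l) = 0.4480 / (9822.5330 * 0.5790) = 7.8773e-05 mol/L
Exhaustion = (c_initial - c_final) / c_initial * 100 = (1.7601e-04 - 7.8773e-05) / 1.7601e-04 * 100 = 55.2448 %


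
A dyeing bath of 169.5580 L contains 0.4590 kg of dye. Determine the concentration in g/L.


Formula: Conc = dye_mass(kg) / volume(L) * 1000
Substituting: Conc = 0.4590 / 169.5580 * 1000
Result: 2.7070 g/L


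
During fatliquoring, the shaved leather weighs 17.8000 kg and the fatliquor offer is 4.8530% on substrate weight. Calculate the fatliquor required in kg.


Formula: Fat = substrate * pct / 100
Substituting: Fat = 17.8000 * 4.8530 / 100
Result: 0.8638 kg


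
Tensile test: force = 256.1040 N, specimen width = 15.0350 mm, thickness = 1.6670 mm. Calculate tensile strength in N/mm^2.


Formula: TS = force / (width * thickness)
Substituting: TS = 256.1040 / (15.0350 * 1.6670)
Result: 10.2183 N/mm^2


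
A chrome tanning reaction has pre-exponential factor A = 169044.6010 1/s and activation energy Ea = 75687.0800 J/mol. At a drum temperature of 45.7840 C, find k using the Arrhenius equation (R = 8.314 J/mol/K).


T_K = T_C + 273.15 = 45.7840 + 273.15 = 318.9340 K
exponent = -Ea / (R * T_K) = -75687.0800 / (8.314 * 318.9340) = -28.5437
k = A * exp(exponent) = 169044.6010 * exp(-28.5437) = 6.7860e-08 1/s


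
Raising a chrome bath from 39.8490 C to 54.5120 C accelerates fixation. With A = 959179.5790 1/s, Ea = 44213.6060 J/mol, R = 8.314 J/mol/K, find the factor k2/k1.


T1 = 39.8490 + 273.15 = 312.9990 K; T2 = 54.5120 + 273.15 = 327.6620 K
k1 = A * exp(-Ea/(R*T1)) = 959179.5790 * exp(-44213.6060/(8.314*312.9990)) = 0.0400935 1/s
k2 = A * exp(-Ea/(R*T2)) = 959179.5790 * exp(-44213.6060/(8.314*327.6620)) = 0.0857589 1/s
k2/k1 = 0.0857589 / 0.0400935 = 2.1390


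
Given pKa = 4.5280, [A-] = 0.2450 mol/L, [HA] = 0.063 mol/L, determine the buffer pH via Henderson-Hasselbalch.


ratio = [A-] / [HA] = 0.2450 / 0.063 = 3.8889
log10(ratio) = 0.5898
pH = pKa + log10(ratio) = 4.5280 + 0.5898 = 5.1178


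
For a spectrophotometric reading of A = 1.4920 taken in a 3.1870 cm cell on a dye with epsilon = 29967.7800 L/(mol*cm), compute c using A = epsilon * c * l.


Formula: c = A / (epsilon * l)
Substituting: c = 1.4920 / (29967.7800 * 3.1870)
Result: 1.5622e-05 mol/L


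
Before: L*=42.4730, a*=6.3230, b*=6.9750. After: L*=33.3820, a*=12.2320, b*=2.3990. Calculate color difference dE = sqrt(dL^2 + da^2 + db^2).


dL = -9.0910, da = 5.9090, db = -4.5760
dE = sqrt((-9.0910)^2 + 5.9090^2 + (-4.5760)^2) = 11.7687


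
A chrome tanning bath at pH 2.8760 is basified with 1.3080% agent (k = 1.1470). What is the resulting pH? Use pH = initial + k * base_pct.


Formula: pH_final = pH_initial + k * base_pct
Substituting: pH_final = 2.8760 + 1.1470 * 1.3080
Result: 4.3763


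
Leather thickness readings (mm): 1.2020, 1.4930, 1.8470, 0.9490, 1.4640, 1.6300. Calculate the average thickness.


Formula: Average = sum / n
Substituting: Average = 8.5850 / 6
Result: 1.4308 mm


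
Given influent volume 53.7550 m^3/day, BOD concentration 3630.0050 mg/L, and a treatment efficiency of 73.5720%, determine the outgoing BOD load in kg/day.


Load_in = volume * conc / 1000 = 53.7550 * 3630.0050 / 1000 = 195.1309 kg/day
Removed = Load_in * eff / 100 = 195.1309 * 73.5720 / 100 = 143.5617 kg/day
Load_out = Load_in - Removed = 195.1309 - 143.5617 = 51.5692 kg/day


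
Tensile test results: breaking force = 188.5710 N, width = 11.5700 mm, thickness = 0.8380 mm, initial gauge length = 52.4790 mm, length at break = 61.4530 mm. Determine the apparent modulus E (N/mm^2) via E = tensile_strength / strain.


TS = F / (w * t) = 188.5710 / (11.5700 * 0.8380) = 19.4490 N/mm^2
strain = (Lf - L0) / L0 = (61.4530 - 52.4790) / 52.4790 = 0.1710
E = TS / strain = 19.4490 / 0.1710 = 113.7358 N/mm^2


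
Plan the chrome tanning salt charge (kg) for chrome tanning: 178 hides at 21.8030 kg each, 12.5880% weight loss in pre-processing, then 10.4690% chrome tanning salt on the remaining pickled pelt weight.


Total_raw = N * avg_wt = 178 * 21.8030 = 3880.9340 kg
Substrate = Total_raw * (1 - loss/100) = 3880.9340 * (1 - 12.5880/100) = 3392.4020 kg
Chrome = Substrate * pct / 100 = 3392.4020 * 10.4690 / 100 = 355.1506 kg


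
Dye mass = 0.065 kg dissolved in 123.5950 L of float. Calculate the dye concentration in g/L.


Formula: Conc = dye_mass(kg) / volume(L) * 1000
Substituting: Conc = 0.065 / 123.5950 * 1000
Result: 0.5259 g/L


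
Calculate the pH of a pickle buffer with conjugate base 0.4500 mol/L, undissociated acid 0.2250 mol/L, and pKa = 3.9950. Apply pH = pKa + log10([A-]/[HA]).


ratio = [A-] / [HA] = 0.4500 / 0.2250 = 2.0000
log10(ratio) = 0.3010
pH = pKa + log10(ratio) = 3.9950 + 0.3010 = 4.2960


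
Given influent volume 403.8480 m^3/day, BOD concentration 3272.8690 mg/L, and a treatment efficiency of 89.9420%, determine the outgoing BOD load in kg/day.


Load_in = volume * conc / 1000 = 403.8480 * 3272.8690 / 1000 = 1321.7416 kg/day
Removed = Load_in * eff / 100 = 1321.7416 * 89.9420 / 100 = 1188.8008 kg/day
Load_out = Load_in - Removed = 1321.7416 - 1188.8008 = 132.9408 kg/day


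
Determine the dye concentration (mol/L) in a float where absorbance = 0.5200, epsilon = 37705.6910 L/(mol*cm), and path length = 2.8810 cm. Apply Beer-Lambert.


Formula: c = A / (epsilon * l)
Substituting: c = 0.5200 / (37705.6910 * 2.8810)
Result: 4.7869e-06 mol/L
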